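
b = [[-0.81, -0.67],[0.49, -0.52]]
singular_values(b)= [1.05, 0.71]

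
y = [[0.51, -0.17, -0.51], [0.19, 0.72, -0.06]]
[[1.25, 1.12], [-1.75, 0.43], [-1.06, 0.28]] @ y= [[0.85,0.59,-0.70], [-0.81,0.61,0.87], [-0.49,0.38,0.52]]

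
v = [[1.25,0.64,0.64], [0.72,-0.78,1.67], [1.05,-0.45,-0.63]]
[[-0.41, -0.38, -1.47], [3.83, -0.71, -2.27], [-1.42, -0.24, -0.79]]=v @ [[-0.7, -0.28, -1.01], [-1.28, 0.18, 0.41], [2.0, -0.22, -0.73]]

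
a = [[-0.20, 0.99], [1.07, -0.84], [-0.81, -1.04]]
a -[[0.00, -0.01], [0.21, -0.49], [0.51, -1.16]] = [[-0.2, 1.0], [0.86, -0.35], [-1.32, 0.12]]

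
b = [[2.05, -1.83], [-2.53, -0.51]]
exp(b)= [[20.0,-9.59], [-13.25,6.59]]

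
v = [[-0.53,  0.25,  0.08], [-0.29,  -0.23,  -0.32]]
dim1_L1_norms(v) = [0.86, 0.84]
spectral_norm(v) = 0.62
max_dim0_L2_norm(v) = 0.6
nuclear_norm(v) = 1.07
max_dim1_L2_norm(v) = 0.59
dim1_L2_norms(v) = [0.59, 0.49]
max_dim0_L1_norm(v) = 0.82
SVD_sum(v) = [[-0.54, 0.11, -0.06], [-0.26, 0.05, -0.03]] + [[0.01,0.14,0.14], [-0.03,-0.28,-0.29]]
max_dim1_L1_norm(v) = 0.86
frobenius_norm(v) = 0.77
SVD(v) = [[-0.9, -0.44], [-0.44, 0.9]] @ diag([0.61985327177752, 0.45274929206648573]) @ [[0.97, -0.2, 0.11], [-0.06, -0.70, -0.71]]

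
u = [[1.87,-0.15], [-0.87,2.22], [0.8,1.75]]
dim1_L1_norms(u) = [2.02, 3.09, 2.55]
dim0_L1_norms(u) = [3.54, 4.12]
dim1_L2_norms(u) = [1.88, 2.38, 1.92]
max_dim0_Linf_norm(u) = 2.22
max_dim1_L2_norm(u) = 2.38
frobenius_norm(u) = 3.59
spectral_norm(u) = 2.87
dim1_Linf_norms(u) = [1.87, 2.22, 1.75]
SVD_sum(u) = [[0.14, -0.57], [-0.56, 2.3], [-0.36, 1.47]] + [[1.73, 0.42], [-0.31, -0.08], [1.16, 0.28]]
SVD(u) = [[0.21, 0.82],[-0.82, -0.15],[-0.53, 0.55]] @ diag([2.865668019524615, 2.1668287430883586]) @ [[0.24, -0.97], [0.97, 0.24]]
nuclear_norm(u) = 5.03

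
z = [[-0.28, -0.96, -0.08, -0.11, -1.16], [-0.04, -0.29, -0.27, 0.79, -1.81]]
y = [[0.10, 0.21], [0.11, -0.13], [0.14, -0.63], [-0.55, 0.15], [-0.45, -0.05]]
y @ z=[[-0.04, -0.16, -0.06, 0.15, -0.50], [-0.03, -0.07, 0.03, -0.11, 0.11], [-0.01, 0.05, 0.16, -0.51, 0.98], [0.15, 0.48, 0.0, 0.18, 0.37], [0.13, 0.45, 0.05, 0.01, 0.61]]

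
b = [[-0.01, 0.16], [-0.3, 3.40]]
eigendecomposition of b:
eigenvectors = [[-1.0, -0.05], [-0.09, -1.00]]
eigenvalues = [0.0, 3.39]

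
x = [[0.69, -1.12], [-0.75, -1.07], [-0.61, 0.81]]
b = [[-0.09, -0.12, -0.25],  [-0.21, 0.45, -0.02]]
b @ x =[[0.18, 0.03], [-0.47, -0.26]]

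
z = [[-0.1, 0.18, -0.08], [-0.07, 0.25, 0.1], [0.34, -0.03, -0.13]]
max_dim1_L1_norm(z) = 0.5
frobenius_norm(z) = 0.51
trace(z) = 0.02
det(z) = 0.01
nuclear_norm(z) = 0.81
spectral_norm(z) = 0.42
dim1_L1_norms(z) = [0.36, 0.42, 0.5]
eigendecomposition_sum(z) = [[(-0.05+0.1j), (0.04-0.03j), (-0.05-0.04j)], [-0.04-0.03j, (0.01+0.02j), 0.02-0.02j], [(0.17+0.09j), (-0.05-0.07j), -0.07+0.08j]] + [[(-0.05-0.1j),0.04+0.03j,-0.05+0.04j], [-0.04+0.03j,(0.01-0.02j),0.02+0.02j], [(0.17-0.09j),-0.05+0.07j,-0.07-0.08j]] + [[0.00+0.00j,(0.1-0j),(0.03-0j)],[(0.01+0j),0.23-0.00j,(0.06-0j)],[0.00+0.00j,(0.07-0j),(0.02-0j)]]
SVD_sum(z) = [[-0.12, 0.08, 0.04], [-0.17, 0.11, 0.06], [0.26, -0.17, -0.1]] + [[0.06, 0.11, -0.03], [0.07, 0.14, -0.04], [0.08, 0.14, -0.04]] + [[-0.04, -0.00, -0.10], [0.03, 0.0, 0.07], [0.00, 0.00, 0.0]]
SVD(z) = [[-0.36, -0.49, 0.8], [-0.51, -0.61, -0.60], [0.78, -0.62, -0.03]] @ diag([0.41909632095966914, 0.25923047420010686, 0.1294520567780131]) @ [[0.80,-0.51,-0.30],  [-0.46,-0.86,0.23],  [-0.37,-0.04,-0.93]]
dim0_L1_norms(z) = [0.51, 0.46, 0.31]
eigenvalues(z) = [(-0.12+0.21j), (-0.12-0.21j), (0.25+0j)]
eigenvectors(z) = [[-0.02-0.51j, (-0.02+0.51j), 0.39+0.00j], [0.21+0.02j, 0.21-0.02j, (0.88+0j)], [-0.84+0.00j, -0.84-0.00j, 0.28+0.00j]]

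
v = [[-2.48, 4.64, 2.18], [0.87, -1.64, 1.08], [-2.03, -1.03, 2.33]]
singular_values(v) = [5.93, 3.36, 1.11]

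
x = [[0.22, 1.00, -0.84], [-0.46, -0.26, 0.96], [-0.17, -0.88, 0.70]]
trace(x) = 0.66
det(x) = 0.00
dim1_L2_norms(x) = [1.32, 1.1, 1.14]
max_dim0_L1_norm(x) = 2.5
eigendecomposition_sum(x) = [[0.00-0.00j, 0.00+0.00j, 0.00+0.00j],[0.00-0.00j, 0.00+0.00j, 0j],[-0j, 0.00+0.00j, 0.00+0.00j]] + [[0.11+0.17j, (0.5-0.19j), -0.42-0.24j], [-0.23-0.00j, (-0.13+0.59j), 0.48-0.25j], [-0.09-0.15j, (-0.44+0.14j), 0.35+0.22j]] + [[0.11-0.17j,0.50+0.19j,(-0.42+0.24j)], [(-0.23+0j),(-0.13-0.59j),(0.48+0.25j)], [-0.09+0.15j,(-0.44-0.14j),0.35-0.22j]]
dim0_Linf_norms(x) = [0.46, 1.0, 0.96]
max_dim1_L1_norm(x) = 2.06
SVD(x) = [[-0.66, -0.34, 0.67], [0.49, -0.87, 0.04], [0.57, 0.35, 0.74]] @ diag([1.9761158180173963, 0.5857167284465697, 0.0014791211185845412]) @ [[-0.24, -0.65, 0.72], [0.45, -0.73, -0.51], [0.86, 0.20, 0.47]]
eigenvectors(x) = [[-0.86+0.00j, 0.32+0.48j, 0.32-0.48j], [(-0.21+0j), -0.65+0.00j, -0.65-0.00j], [(-0.47+0j), (-0.25-0.43j), -0.25+0.43j]]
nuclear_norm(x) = 2.56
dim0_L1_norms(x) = [0.85, 2.14, 2.5]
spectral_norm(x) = 1.98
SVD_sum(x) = [[0.31, 0.85, -0.94], [-0.23, -0.63, 0.70], [-0.26, -0.73, 0.81]] + [[-0.09,0.15,0.1], [-0.23,0.37,0.26], [0.09,-0.15,-0.11]] + [[0.00, 0.0, 0.0], [0.00, 0.00, 0.00], [0.00, 0.0, 0.00]]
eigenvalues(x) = [0j, (0.33+0.98j), (0.33-0.98j)]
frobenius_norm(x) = 2.06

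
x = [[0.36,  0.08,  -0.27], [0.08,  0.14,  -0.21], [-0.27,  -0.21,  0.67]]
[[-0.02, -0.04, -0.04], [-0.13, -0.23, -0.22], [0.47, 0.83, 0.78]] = x @ [[0.66, 1.17, 1.10], [0.24, 0.43, 0.40], [1.04, 1.85, 1.74]]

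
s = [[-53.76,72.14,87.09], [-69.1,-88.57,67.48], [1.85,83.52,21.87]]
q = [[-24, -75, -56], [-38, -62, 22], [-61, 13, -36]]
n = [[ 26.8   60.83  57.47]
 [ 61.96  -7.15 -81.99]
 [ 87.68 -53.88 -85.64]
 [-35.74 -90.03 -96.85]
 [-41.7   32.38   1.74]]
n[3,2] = -96.85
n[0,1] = 60.83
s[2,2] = 21.87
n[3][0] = -35.74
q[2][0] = -61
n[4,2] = 1.74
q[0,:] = [-24, -75, -56]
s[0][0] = -53.76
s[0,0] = -53.76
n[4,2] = 1.74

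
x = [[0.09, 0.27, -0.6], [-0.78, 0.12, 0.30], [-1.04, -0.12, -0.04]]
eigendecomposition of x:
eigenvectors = [[0.53+0.00j, (-0.21-0.23j), (-0.21+0.23j)], [(0.2+0j), 0.83+0.00j, 0.83-0.00j], [(0.82+0j), 0.39+0.24j, (0.39-0.24j)]]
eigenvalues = [(-0.74+0j), (0.46+0.3j), (0.46-0.3j)]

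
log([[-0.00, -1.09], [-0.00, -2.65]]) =[[(-46.05+0j), 19.34+1.29j],[0j, (0.97+3.14j)]]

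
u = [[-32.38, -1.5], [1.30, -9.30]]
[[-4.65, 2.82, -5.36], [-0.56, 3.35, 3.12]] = u@[[0.14, -0.07, 0.18], [0.08, -0.37, -0.31]]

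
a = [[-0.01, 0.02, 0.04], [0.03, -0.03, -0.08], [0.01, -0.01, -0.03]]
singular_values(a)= [0.11, 0.01, 0.0]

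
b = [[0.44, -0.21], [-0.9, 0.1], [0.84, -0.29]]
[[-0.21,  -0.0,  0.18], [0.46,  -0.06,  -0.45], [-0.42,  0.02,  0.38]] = b @ [[-0.52, 0.09, 0.53], [-0.07, 0.19, 0.23]]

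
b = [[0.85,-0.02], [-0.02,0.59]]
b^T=[[0.85, -0.02], [-0.02, 0.59]]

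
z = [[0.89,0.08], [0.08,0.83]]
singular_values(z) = [0.95, 0.77]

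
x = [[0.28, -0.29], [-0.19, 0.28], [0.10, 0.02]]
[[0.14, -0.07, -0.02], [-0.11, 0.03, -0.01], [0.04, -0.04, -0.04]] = x @ [[0.39, -0.39, -0.37], [-0.12, -0.14, -0.29]]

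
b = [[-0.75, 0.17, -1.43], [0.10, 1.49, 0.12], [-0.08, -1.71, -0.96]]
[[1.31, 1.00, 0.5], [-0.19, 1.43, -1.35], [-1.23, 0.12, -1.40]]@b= [[-0.92, 0.86, -2.23],  [0.39, 4.41, 1.74],  [1.05, 2.36, 3.12]]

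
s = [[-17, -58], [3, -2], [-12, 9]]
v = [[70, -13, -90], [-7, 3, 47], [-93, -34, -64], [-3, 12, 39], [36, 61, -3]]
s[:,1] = [-58, -2, 9]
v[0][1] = -13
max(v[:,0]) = 70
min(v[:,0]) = -93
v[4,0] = 36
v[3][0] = -3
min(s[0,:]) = -58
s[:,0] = [-17, 3, -12]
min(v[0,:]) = -90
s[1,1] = -2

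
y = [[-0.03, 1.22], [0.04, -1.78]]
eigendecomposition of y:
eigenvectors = [[1.00, -0.57], [0.02, 0.82]]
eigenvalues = [-0.0, -1.81]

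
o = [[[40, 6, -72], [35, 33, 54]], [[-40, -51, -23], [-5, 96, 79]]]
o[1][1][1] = 96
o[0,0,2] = -72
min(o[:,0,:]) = -72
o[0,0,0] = 40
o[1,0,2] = -23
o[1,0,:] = [-40, -51, -23]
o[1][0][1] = -51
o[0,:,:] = [[40, 6, -72], [35, 33, 54]]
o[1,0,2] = -23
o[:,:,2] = [[-72, 54], [-23, 79]]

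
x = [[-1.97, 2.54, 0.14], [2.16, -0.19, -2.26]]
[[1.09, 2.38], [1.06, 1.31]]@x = [[2.99, 2.32, -5.23], [0.74, 2.44, -2.81]]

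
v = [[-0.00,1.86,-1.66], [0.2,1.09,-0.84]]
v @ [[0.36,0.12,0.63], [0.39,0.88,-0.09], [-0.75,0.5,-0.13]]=[[1.97, 0.81, 0.05], [1.13, 0.56, 0.14]]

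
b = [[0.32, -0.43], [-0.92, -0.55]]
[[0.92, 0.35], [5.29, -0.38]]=b@[[-3.10, 0.62], [-4.44, -0.35]]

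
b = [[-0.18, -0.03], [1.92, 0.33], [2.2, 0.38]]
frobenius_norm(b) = 2.97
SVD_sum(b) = [[-0.18,  -0.03], [1.92,  0.33], [2.2,  0.38]] + [[-0.0, 0.0], [0.0, -0.00], [-0.00, 0.0]]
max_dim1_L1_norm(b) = 2.58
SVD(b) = [[-0.06, 0.64], [0.66, -0.55], [0.75, 0.54]] @ diag([2.968669316078464, 0.0015785354671073418]) @ [[0.99, 0.17], [-0.17, 0.99]]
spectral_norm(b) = 2.97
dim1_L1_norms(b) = [0.21, 2.25, 2.58]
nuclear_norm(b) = 2.97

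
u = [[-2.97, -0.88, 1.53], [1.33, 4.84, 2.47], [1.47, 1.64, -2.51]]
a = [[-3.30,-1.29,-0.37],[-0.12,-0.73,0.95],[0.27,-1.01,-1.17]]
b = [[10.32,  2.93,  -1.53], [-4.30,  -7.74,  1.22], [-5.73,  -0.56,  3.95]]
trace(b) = 6.53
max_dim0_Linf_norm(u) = 4.84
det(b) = -215.01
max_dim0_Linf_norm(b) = 10.32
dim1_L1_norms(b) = [14.78, 13.26, 10.24]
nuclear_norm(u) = 11.51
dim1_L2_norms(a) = [3.56, 1.2, 1.57]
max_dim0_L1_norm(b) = 20.35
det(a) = -6.25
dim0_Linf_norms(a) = [3.3, 1.29, 1.17]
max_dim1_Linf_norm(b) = 10.32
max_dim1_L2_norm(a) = 3.56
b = u @ a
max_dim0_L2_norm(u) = 5.19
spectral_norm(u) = 5.82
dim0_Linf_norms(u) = [2.97, 4.84, 2.51]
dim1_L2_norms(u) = [3.45, 5.59, 3.34]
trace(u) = -0.64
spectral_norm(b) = 14.32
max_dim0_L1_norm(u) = 7.36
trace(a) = -5.20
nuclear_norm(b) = 22.75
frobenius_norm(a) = 4.07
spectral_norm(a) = 3.58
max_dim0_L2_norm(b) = 12.56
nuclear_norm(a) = 6.28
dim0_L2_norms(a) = [3.31, 1.79, 1.55]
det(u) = 34.43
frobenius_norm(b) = 15.69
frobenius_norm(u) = 7.37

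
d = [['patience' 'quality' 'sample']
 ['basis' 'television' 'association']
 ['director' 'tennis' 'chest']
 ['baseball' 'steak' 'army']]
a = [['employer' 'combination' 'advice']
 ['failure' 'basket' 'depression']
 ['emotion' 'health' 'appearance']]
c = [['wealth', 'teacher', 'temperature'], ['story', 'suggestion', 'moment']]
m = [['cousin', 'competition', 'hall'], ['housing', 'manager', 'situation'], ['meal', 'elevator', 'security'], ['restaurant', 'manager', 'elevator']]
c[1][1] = 'suggestion'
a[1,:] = ['failure', 'basket', 'depression']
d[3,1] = 'steak'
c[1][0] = 'story'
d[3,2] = 'army'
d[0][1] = 'quality'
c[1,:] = ['story', 'suggestion', 'moment']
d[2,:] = ['director', 'tennis', 'chest']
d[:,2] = ['sample', 'association', 'chest', 'army']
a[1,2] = 'depression'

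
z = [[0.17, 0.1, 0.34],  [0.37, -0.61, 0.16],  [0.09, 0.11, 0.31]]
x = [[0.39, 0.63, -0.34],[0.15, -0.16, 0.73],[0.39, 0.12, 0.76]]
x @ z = [[0.27, -0.38, 0.13], [0.03, 0.19, 0.25], [0.18, 0.05, 0.39]]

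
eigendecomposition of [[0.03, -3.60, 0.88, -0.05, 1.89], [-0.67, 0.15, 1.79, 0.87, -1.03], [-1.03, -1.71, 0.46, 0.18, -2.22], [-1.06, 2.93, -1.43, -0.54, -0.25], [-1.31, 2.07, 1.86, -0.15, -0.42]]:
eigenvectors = [[0.14+0.04j, (0.14-0.04j), (-0.66+0j), (-0.66-0j), (0.47+0j)], [-0.26-0.26j, (-0.26+0.26j), -0.18+0.20j, (-0.18-0.2j), -0.21+0.00j], [(0.14-0.58j), (0.14+0.58j), (-0.28-0.07j), (-0.28+0.07j), (0.28+0j)], [(-0.09+0.31j), (-0.09-0.31j), 0.28-0.52j, (0.28+0.52j), -0.78+0.00j], [(-0.61+0j), (-0.61-0j), 0.22-0.08j, (0.22+0.08j), (-0.23+0j)]]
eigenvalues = [(0.34+2.84j), (0.34-2.84j), (-1.16+1.35j), (-1.16-1.35j), (1.33+0j)]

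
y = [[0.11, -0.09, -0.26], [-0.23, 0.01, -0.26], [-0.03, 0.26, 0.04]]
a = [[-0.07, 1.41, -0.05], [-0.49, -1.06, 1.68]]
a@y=[[-0.33, 0.01, -0.35], [0.14, 0.47, 0.47]]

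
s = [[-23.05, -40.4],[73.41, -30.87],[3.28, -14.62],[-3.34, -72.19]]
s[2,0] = 3.28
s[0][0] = -23.05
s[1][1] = -30.87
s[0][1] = -40.4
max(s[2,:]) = 3.28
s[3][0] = -3.34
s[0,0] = -23.05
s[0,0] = -23.05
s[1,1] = -30.87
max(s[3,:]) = -3.34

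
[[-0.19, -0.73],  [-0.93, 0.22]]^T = [[-0.19, -0.93], [-0.73, 0.22]]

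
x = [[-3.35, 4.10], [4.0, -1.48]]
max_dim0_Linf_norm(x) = 4.1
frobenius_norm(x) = 6.80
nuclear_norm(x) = 8.31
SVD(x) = [[-0.79, 0.61], [0.61, 0.79]] @ diag([6.572045541109659, 1.7410104553335262]) @ [[0.78, -0.63], [0.63, 0.78]]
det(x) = -11.44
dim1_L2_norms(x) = [5.29, 4.27]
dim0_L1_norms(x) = [7.35, 5.58]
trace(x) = -4.83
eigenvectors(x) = [[-0.79, -0.63],[0.62, -0.78]]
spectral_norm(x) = 6.57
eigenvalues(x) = [-6.57, 1.74]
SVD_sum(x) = [[-4.02, 3.27], [3.13, -2.55]] + [[0.67, 0.83], [0.87, 1.07]]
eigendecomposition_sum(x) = [[-4.02,3.24], [3.16,-2.55]] + [[0.67, 0.86],[0.84, 1.07]]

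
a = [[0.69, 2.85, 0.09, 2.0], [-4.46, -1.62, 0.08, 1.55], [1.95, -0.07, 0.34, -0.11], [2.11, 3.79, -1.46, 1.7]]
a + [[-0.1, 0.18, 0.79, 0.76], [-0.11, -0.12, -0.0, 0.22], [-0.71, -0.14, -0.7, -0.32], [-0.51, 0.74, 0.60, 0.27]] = [[0.59, 3.03, 0.88, 2.76], [-4.57, -1.74, 0.08, 1.77], [1.24, -0.21, -0.36, -0.43], [1.6, 4.53, -0.86, 1.97]]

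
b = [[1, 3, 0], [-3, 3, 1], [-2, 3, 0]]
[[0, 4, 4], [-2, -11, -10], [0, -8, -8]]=b@[[0, 4, 4], [0, 0, 0], [-2, 1, 2]]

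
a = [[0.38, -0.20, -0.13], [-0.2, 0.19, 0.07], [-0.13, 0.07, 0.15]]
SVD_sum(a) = [[0.36,-0.22,-0.15], [-0.22,0.14,0.09], [-0.15,0.09,0.06]] + [[0.0, -0.01, 0.01],[-0.01, 0.02, -0.04],[0.01, -0.04, 0.08]] + [[0.02,  0.03,  0.01],[0.03,  0.04,  0.01],[0.01,  0.01,  0.00]]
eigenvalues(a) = [0.56, 0.06, 0.1]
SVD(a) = [[-0.80, 0.14, 0.58], [0.5, -0.39, 0.77], [0.34, 0.91, 0.25]] @ diag([0.5594298223487383, 0.09960972195773046, 0.06096045569353143]) @ [[-0.80, 0.5, 0.34], [0.14, -0.39, 0.91], [0.58, 0.77, 0.25]]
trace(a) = 0.72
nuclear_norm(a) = 0.72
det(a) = 0.00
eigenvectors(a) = [[0.80, -0.58, 0.14], [-0.5, -0.77, -0.39], [-0.34, -0.25, 0.91]]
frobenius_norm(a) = 0.57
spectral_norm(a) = 0.56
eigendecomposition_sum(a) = [[0.36, -0.22, -0.15], [-0.22, 0.14, 0.09], [-0.15, 0.09, 0.06]] + [[0.02,0.03,0.01], [0.03,0.04,0.01], [0.01,0.01,0.00]] + [[0.0, -0.01, 0.01],[-0.01, 0.02, -0.04],[0.01, -0.04, 0.08]]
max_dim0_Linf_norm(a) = 0.38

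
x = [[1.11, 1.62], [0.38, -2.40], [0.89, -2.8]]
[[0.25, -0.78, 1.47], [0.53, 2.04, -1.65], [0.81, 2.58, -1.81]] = x@[[0.44, 0.44, 0.26], [-0.15, -0.78, 0.73]]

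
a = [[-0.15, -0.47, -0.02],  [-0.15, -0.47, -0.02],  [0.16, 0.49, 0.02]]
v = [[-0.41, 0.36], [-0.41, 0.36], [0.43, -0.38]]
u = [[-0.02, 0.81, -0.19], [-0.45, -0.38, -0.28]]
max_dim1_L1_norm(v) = 0.81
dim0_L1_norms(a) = [0.46, 1.43, 0.06]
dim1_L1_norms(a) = [0.64, 0.64, 0.67]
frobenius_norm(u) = 1.06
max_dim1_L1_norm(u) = 1.11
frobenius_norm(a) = 0.87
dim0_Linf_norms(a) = [0.16, 0.49, 0.02]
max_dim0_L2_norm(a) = 0.83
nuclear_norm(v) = 0.96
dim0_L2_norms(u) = [0.45, 0.89, 0.34]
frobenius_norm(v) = 0.96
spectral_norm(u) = 0.92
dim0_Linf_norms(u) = [0.45, 0.81, 0.28]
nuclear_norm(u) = 1.44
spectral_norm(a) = 0.87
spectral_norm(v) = 0.96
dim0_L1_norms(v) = [1.25, 1.1]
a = v @ u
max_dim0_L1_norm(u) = 1.19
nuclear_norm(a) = 0.87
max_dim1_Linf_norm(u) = 0.81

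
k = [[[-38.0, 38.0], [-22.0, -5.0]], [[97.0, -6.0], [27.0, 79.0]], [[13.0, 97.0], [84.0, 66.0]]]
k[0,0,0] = -38.0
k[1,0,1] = -6.0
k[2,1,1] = 66.0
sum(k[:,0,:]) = 201.0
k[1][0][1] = -6.0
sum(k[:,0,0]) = 72.0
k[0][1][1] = -5.0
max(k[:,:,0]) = 97.0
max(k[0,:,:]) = 38.0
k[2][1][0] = 84.0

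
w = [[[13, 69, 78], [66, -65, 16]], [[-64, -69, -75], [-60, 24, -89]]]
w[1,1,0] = -60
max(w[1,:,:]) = 24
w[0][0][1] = 69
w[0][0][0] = 13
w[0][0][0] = 13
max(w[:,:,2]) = 78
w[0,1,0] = 66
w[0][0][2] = 78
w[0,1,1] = -65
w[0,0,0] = 13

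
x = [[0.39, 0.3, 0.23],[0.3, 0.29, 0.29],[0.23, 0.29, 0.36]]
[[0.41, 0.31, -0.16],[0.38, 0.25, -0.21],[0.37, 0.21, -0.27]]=x @[[0.41, 0.70, 0.10],  [0.6, 0.09, -0.11],  [0.29, 0.06, -0.73]]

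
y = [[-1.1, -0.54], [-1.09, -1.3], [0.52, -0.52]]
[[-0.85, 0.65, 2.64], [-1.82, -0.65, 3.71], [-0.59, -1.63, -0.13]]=y @ [[0.14,-1.43,-1.69],[1.28,1.70,-1.44]]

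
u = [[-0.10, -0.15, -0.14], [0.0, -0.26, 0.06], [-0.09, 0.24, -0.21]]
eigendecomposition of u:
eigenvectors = [[-0.86, -0.89, -0.18], [0.11, -0.34, 0.49], [0.50, -0.31, -0.86]]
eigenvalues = [0.0, -0.21, -0.37]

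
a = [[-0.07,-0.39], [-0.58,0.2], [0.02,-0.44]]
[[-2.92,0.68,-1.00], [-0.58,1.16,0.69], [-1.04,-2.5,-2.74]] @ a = [[-0.21, 1.71], [-0.62, 0.15], [1.47, 1.11]]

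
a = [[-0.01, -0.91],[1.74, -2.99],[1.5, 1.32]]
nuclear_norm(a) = 5.57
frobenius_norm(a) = 4.10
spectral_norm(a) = 3.59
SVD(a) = [[-0.23,  0.18], [-0.96,  -0.22], [0.18,  -0.96]] @ diag([3.5875655549982524, 1.9793113420051136]) @ [[-0.39, 0.92], [-0.92, -0.39]]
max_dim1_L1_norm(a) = 4.73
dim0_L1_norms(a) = [3.25, 5.22]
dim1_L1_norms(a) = [0.92, 4.73, 2.82]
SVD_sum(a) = [[0.33, -0.77], [1.34, -3.16], [-0.25, 0.58]] + [[-0.34, -0.14], [0.4, 0.17], [1.75, 0.74]]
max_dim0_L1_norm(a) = 5.22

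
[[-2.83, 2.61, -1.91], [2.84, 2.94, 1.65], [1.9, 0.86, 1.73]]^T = [[-2.83, 2.84, 1.90], [2.61, 2.94, 0.86], [-1.91, 1.65, 1.73]]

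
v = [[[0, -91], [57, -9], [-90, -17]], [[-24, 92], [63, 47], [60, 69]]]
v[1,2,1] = 69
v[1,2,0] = 60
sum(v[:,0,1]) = 1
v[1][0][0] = -24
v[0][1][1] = -9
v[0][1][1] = -9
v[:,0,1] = [-91, 92]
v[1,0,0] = -24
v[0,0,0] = 0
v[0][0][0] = 0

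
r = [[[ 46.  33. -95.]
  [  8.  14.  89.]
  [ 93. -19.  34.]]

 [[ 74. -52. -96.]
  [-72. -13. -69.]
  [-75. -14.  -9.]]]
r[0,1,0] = 8.0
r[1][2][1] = -14.0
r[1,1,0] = -72.0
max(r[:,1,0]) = 8.0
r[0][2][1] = -19.0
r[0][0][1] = 33.0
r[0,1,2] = 89.0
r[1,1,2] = -69.0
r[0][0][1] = 33.0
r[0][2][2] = 34.0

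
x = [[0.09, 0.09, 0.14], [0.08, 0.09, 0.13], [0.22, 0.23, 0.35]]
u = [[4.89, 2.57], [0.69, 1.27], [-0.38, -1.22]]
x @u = [[0.45, 0.17], [0.40, 0.16], [1.10, 0.43]]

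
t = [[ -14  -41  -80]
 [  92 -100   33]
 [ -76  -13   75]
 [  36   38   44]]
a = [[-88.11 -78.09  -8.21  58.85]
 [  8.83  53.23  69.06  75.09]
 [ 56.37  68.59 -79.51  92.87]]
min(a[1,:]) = 8.83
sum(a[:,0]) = -22.910000000000004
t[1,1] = -100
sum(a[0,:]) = -115.56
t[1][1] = -100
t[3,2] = 44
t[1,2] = 33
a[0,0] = -88.11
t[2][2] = 75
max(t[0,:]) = -14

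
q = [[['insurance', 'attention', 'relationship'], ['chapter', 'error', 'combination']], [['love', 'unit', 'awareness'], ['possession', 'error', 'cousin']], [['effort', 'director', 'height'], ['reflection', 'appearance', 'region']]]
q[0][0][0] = 'insurance'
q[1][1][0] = 'possession'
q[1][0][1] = 'unit'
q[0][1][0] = 'chapter'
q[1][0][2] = 'awareness'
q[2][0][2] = 'height'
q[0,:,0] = ['insurance', 'chapter']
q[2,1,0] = 'reflection'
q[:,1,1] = ['error', 'error', 'appearance']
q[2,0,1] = 'director'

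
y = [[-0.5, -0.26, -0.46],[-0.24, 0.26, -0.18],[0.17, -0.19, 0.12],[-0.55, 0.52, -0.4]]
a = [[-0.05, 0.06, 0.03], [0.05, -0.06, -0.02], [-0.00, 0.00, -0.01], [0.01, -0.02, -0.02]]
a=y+[[0.45, 0.32, 0.49], [0.29, -0.32, 0.16], [-0.17, 0.19, -0.13], [0.56, -0.54, 0.38]]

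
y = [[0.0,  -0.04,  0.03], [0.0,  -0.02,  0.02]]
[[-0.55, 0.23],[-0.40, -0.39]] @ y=[[0.0,0.02,-0.01], [0.00,0.02,-0.02]]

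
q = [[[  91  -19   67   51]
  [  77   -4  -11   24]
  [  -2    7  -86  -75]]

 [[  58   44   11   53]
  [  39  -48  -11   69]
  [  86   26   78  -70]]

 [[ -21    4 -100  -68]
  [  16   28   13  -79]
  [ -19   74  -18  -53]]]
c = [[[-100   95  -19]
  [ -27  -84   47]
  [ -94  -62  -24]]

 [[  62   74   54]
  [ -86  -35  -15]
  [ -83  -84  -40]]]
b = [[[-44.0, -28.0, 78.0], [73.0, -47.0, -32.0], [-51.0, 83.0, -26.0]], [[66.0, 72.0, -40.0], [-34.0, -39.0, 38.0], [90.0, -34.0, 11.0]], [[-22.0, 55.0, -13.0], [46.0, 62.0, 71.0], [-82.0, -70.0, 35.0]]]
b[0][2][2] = -26.0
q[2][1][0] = 16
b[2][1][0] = 46.0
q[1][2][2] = 78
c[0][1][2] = 47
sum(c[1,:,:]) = -153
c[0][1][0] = -27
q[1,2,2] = 78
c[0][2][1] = -62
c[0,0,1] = 95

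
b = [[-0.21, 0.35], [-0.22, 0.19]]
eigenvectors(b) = [[0.78+0.00j, (0.78-0j)], [0.45+0.43j, (0.45-0.43j)]]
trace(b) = -0.02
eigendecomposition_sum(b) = [[-0.11+0.09j, 0.18+0.01j], [(-0.11-0.01j), 0.10+0.10j]] + [[-0.11-0.09j, 0.18-0.01j], [(-0.11+0.01j), (0.1-0.1j)]]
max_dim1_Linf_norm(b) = 0.35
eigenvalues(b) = [(-0.01+0.19j), (-0.01-0.19j)]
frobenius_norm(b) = 0.50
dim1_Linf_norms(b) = [0.35, 0.22]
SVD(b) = [[-0.82, -0.57],[-0.57, 0.82]] @ diag([0.49547279308011494, 0.07487797618385308]) @ [[0.6, -0.80], [-0.80, -0.60]]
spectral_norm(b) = 0.50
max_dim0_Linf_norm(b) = 0.35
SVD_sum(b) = [[-0.24, 0.32],[-0.17, 0.23]] + [[0.03, 0.03], [-0.05, -0.04]]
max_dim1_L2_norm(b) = 0.41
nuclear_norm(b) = 0.57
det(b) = 0.04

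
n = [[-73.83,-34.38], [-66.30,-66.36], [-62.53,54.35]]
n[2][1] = 54.35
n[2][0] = -62.53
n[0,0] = -73.83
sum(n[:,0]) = -202.66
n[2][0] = -62.53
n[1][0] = -66.3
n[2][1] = 54.35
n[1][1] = -66.36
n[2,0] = -62.53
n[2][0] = -62.53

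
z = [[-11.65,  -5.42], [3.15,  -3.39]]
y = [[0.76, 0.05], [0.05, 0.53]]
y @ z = [[-8.7, -4.29],[1.09, -2.07]]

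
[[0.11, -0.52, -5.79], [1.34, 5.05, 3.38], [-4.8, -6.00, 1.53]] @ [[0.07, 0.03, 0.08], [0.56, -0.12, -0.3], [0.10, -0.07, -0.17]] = [[-0.86,0.47,1.15], [3.26,-0.80,-1.98], [-3.54,0.47,1.16]]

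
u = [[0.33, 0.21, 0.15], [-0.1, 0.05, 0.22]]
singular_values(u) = [0.42, 0.24]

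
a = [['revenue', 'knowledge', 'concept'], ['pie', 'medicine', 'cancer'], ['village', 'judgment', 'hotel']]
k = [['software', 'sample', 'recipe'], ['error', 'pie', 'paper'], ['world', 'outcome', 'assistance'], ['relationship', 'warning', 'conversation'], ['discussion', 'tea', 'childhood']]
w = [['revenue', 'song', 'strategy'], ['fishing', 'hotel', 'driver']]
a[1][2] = 'cancer'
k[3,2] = 'conversation'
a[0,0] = 'revenue'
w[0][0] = 'revenue'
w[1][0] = 'fishing'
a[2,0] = 'village'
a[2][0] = 'village'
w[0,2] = 'strategy'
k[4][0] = 'discussion'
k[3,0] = 'relationship'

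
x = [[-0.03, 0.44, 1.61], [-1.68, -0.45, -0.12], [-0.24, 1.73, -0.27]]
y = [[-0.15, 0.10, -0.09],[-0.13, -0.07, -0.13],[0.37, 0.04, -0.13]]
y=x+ [[-0.12, -0.34, -1.7],[1.55, 0.38, -0.01],[0.61, -1.69, 0.14]]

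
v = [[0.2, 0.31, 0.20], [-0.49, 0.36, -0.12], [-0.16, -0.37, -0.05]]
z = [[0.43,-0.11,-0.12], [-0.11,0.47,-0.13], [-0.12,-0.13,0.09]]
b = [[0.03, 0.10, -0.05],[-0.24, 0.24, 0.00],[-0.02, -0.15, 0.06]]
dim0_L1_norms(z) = [0.66, 0.71, 0.34]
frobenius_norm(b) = 0.39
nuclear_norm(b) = 0.52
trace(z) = 0.99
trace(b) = 0.33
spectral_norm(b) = 0.36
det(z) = -0.00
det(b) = -0.00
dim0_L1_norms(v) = [0.85, 1.04, 0.37]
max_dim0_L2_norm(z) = 0.5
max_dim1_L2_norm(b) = 0.34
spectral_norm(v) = 0.63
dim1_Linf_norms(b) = [0.1, 0.24, 0.15]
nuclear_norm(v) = 1.29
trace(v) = 0.51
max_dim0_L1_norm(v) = 1.04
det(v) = 0.03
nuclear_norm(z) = 0.99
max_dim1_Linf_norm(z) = 0.47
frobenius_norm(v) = 0.85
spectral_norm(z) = 0.56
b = v @ z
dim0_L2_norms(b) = [0.24, 0.3, 0.08]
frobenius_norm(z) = 0.71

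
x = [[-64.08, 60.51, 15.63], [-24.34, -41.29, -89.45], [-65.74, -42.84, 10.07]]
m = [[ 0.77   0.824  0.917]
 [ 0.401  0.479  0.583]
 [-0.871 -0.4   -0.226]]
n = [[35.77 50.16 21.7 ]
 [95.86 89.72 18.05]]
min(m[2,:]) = -0.871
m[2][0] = -0.871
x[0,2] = 15.63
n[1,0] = 95.86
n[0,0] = 35.77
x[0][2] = 15.63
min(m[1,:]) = 0.401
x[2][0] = -65.74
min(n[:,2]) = 18.05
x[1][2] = -89.45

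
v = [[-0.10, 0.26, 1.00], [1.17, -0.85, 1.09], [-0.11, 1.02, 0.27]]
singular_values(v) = [1.9, 1.28, 0.46]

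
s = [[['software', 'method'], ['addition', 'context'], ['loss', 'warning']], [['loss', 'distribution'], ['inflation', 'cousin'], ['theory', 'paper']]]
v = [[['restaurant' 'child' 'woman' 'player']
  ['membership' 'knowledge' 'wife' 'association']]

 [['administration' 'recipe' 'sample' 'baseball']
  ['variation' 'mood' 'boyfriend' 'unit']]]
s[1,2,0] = 'theory'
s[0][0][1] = 'method'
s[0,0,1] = 'method'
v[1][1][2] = 'boyfriend'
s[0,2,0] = 'loss'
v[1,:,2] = ['sample', 'boyfriend']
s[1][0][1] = 'distribution'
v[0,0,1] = 'child'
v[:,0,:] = [['restaurant', 'child', 'woman', 'player'], ['administration', 'recipe', 'sample', 'baseball']]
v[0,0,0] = 'restaurant'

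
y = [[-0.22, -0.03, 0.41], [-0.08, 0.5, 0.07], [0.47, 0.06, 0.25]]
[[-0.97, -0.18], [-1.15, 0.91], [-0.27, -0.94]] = y @ [[0.77, -1.59], [-1.88, 1.72], [-2.09, -1.17]]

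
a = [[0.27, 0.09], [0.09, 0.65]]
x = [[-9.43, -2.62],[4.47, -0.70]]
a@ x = [[-2.14, -0.77], [2.06, -0.69]]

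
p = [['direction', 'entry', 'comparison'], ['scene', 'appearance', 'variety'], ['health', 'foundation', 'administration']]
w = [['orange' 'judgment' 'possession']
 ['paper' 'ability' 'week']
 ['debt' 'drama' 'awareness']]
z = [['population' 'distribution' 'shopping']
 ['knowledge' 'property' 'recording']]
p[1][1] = 'appearance'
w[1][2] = 'week'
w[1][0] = 'paper'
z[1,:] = ['knowledge', 'property', 'recording']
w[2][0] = 'debt'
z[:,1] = ['distribution', 'property']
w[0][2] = 'possession'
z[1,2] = 'recording'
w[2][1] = 'drama'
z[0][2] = 'shopping'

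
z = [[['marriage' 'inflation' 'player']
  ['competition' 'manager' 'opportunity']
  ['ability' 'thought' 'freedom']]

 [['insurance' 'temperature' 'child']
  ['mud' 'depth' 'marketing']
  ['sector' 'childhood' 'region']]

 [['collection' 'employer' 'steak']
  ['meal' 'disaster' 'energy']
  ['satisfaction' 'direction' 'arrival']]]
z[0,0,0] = 'marriage'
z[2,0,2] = 'steak'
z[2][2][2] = 'arrival'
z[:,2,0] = ['ability', 'sector', 'satisfaction']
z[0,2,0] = 'ability'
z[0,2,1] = 'thought'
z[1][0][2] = 'child'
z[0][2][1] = 'thought'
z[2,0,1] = 'employer'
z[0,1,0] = 'competition'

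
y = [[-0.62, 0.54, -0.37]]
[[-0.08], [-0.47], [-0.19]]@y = [[0.05, -0.04, 0.03], [0.29, -0.25, 0.17], [0.12, -0.1, 0.07]]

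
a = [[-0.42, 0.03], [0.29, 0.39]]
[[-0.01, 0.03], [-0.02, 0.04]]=a @ [[0.02, -0.06], [-0.06, 0.15]]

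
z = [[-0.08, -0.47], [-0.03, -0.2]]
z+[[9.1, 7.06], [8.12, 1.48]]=[[9.02,6.59], [8.09,1.28]]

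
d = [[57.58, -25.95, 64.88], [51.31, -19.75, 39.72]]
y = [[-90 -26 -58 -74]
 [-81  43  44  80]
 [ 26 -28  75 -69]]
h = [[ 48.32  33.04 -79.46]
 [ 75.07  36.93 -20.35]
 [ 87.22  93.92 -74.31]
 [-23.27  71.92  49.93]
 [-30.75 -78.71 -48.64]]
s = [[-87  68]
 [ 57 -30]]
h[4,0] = -30.75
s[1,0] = 57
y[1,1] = 43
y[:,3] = [-74, 80, -69]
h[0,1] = 33.04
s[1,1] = -30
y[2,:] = [26, -28, 75, -69]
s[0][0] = -87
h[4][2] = -48.64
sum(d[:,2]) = 104.6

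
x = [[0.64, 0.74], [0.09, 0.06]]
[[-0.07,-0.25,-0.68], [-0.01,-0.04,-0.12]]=x@[[-0.15, -0.59, -1.6], [0.04, 0.17, 0.47]]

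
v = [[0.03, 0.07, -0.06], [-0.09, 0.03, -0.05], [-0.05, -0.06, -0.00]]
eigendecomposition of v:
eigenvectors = [[(-0.08+0j), (0.67+0j), (0.67-0j)], [-0.59+0.00j, (-0.17+0.53j), -0.17-0.53j], [(-0.8+0j), -0.48-0.05j, -0.48+0.05j]]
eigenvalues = [(-0.05+0j), (0.05+0.06j), (0.05-0.06j)]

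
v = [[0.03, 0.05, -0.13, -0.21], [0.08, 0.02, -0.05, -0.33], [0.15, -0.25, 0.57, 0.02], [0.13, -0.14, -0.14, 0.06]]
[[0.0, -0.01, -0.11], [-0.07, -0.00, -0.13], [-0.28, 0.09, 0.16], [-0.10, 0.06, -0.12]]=v @[[-0.56,0.23,-0.39], [0.40,-0.20,0.14], [-0.18,-0.00,0.43], [0.12,0.05,0.24]]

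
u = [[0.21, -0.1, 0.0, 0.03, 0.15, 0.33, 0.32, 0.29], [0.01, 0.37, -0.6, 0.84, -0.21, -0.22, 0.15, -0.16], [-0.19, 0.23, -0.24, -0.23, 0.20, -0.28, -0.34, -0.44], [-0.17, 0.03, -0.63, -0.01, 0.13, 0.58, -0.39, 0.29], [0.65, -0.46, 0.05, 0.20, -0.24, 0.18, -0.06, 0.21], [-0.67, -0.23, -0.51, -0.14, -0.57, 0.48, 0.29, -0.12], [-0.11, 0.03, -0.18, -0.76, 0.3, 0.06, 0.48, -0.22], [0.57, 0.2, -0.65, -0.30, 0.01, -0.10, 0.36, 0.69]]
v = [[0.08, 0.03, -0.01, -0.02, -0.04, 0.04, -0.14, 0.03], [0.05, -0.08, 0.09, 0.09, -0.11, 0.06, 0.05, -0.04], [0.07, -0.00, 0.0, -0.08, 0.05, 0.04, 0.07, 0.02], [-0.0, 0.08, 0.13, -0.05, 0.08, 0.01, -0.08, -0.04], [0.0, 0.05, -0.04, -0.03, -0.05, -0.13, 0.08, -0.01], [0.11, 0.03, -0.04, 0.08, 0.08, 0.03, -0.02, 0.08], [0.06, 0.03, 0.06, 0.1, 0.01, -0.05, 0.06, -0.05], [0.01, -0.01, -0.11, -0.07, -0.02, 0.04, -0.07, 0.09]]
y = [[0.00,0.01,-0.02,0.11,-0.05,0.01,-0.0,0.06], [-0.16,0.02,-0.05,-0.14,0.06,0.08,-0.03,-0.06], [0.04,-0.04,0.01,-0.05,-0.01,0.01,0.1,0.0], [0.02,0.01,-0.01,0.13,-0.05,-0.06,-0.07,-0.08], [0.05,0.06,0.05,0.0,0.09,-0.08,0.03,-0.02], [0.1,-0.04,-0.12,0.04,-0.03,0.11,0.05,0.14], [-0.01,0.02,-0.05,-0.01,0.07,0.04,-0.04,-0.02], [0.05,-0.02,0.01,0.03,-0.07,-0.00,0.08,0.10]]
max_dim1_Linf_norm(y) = 0.16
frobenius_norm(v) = 0.51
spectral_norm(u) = 1.43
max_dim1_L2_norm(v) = 0.21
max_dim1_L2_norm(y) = 0.25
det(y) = 0.00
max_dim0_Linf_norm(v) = 0.14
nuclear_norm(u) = 7.04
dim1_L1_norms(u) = [1.43, 2.56, 2.15, 2.23, 2.05, 3.01, 2.14, 2.88]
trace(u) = 1.74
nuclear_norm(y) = 1.11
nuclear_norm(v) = 1.24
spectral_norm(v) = 0.29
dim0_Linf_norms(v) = [0.11, 0.08, 0.13, 0.1, 0.11, 0.13, 0.14, 0.09]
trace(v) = 0.08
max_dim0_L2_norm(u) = 1.24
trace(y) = 0.42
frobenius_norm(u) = 2.85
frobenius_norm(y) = 0.51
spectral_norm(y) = 0.34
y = v @ u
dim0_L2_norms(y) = [0.21, 0.09, 0.15, 0.23, 0.17, 0.17, 0.16, 0.21]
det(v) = -0.00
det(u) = -0.00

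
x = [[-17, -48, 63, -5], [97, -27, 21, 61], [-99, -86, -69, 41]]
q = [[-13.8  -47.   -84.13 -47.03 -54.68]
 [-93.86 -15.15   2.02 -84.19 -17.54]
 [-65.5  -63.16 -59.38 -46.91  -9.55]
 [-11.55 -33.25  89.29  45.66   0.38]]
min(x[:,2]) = -69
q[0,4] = -54.68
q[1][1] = -15.15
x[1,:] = [97, -27, 21, 61]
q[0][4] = -54.68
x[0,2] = 63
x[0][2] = 63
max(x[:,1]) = -27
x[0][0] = -17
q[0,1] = -47.0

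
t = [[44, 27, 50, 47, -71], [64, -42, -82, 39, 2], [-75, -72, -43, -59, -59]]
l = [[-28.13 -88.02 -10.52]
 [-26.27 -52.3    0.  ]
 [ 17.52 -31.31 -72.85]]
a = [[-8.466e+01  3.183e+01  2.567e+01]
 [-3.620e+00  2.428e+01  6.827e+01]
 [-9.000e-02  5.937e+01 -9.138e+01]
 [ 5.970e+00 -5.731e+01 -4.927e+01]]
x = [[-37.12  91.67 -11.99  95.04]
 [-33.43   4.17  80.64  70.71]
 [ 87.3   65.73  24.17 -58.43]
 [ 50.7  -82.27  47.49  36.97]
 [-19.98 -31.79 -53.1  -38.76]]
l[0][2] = -10.52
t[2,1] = -72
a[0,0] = -84.66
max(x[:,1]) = 91.67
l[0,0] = -28.13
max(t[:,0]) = 64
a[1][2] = 68.27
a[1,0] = -3.62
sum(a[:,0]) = -82.4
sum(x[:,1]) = 47.51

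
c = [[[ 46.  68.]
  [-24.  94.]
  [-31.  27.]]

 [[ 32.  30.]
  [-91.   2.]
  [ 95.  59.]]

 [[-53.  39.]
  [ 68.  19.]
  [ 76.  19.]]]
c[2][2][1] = 19.0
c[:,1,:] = [[-24.0, 94.0], [-91.0, 2.0], [68.0, 19.0]]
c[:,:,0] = [[46.0, -24.0, -31.0], [32.0, -91.0, 95.0], [-53.0, 68.0, 76.0]]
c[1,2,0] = 95.0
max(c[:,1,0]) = 68.0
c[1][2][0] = 95.0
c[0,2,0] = -31.0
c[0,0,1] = 68.0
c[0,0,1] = 68.0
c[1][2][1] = 59.0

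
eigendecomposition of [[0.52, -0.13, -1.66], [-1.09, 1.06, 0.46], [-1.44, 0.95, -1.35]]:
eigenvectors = [[-0.51, 0.55, 0.53], [0.75, 0.83, 0.06], [0.42, -0.0, 0.85]]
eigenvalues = [2.07, 0.33, -2.18]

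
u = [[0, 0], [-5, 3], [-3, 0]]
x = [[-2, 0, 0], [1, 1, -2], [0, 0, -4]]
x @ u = [[0, 0], [1, 3], [12, 0]]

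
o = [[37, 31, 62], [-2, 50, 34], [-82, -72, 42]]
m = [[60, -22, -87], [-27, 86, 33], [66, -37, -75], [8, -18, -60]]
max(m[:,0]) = 66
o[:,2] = [62, 34, 42]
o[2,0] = -82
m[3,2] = -60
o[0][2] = 62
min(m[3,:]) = -60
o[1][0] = -2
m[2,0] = 66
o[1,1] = 50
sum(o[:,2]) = 138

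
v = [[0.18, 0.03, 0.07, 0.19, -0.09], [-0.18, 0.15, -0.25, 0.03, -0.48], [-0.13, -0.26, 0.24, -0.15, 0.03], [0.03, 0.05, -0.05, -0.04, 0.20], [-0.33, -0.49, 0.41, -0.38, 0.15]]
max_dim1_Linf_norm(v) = 0.49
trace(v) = 0.68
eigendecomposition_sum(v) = [[0.01-0.00j, 0.04+0.00j, -0.03-0.00j, 0.02+0.00j, (-0.02-0j)], [0.11-0.00j, 0.36+0.00j, -0.36-0.00j, (0.22+0j), -0.24-0.00j], [(-0.06+0j), (-0.19-0j), 0.19+0.00j, (-0.11-0j), (0.12+0j)], [(-0.02+0j), -0.06-0.00j, 0.06+0.00j, -0.04-0.00j, 0.04+0.00j], [(-0.12+0j), -0.38-0.00j, (0.38+0j), (-0.23-0j), 0.26+0.00j]] + [[(-0.06+0j),(-0.05-0j),0.04+0.00j,-0.03-0.00j,(-0.07-0j)], [(-0.23+0j),(-0.19-0j),(0.13+0j),-0.12-0.00j,(-0.25-0j)], [(-0.09+0j),(-0.07-0j),0.05+0.00j,(-0.05-0j),(-0.1-0j)], [0.16-0.00j,(0.13+0j),(-0.09-0j),(0.08+0j),(0.17+0j)], [(-0.1+0j),-0.08-0.00j,(0.06+0j),(-0.05-0j),-0.11-0.00j]] + [[(0.23+0j), 0.05+0.00j, (0.08-0j), 0.20+0.00j, -0.01+0.00j],  [(-0.06-0j), (-0.01-0j), (-0.02+0j), (-0.05-0j), -0j],  [(0.02+0j), 0j, (0.01-0j), (0.02+0j), -0.00+0.00j],  [(-0.1-0j), -0.02-0.00j, -0.04+0.00j, (-0.09-0j), -0j],  [(-0.11-0j), -0.02-0.00j, -0.04+0.00j, (-0.09-0j), 0.00-0.00j]] + [[0.00-0.00j, -0j, -0.01-0.00j, 0.00-0.01j, 0.00-0.00j], [-0.00-0.00j, -0.00-0.00j, -0.00+0.00j, -0.01-0.00j, 0.00-0.00j], [(-0-0j), (-0-0j), -0.00+0.00j, -0.00-0.00j, -0j], [(-0+0.01j), 0.00+0.00j, 0.01+0.00j, 0.01j, -0.00+0.00j], [-0.00+0.00j, (-0+0j), 0j, 0.00+0.00j, -0.00+0.00j]] + [[0j, 0.00+0.00j, -0.01+0.00j, 0.01j, 0.00+0.00j], [-0.00+0.00j, (-0+0j), (-0-0j), (-0.01+0j), 0.00+0.00j], [-0.00+0.00j, -0.00+0.00j, (-0-0j), (-0+0j), 0j], [(-0-0.01j), 0.00-0.00j, 0.01-0.00j, -0.01j, -0.00-0.00j], [(-0-0j), (-0-0j), 0.00-0.00j, -0j, -0.00-0.00j]]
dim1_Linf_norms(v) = [0.19, 0.48, 0.26, 0.2, 0.49]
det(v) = -0.00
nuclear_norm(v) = 1.81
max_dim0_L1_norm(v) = 1.02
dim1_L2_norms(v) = [0.29, 0.59, 0.41, 0.22, 0.83]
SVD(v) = [[-0.15, 0.15, -0.82, -0.52, -0.13], [-0.34, -0.89, 0.07, -0.23, -0.18], [0.4, -0.15, -0.27, 0.45, -0.73], [0.02, 0.30, 0.5, -0.56, -0.58], [0.83, -0.28, 0.0, -0.39, 0.27]] @ diag([0.9740682874884597, 0.5461284634398509, 0.28460907399308877, 0.005239471155937259, 0.0022126167604184397]) @ [[-0.30, -0.58, 0.53, -0.43, 0.33],  [0.56, 0.11, 0.13, 0.21, 0.78],  [-0.39, 0.28, -0.58, -0.47, 0.46],  [0.48, -0.64, -0.55, -0.22, -0.11],  [-0.46, -0.4, -0.27, 0.71, 0.24]]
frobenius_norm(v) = 1.15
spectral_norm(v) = 0.97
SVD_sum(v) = [[0.04,0.08,-0.08,0.06,-0.05], [0.1,0.20,-0.18,0.14,-0.11], [-0.12,-0.23,0.21,-0.17,0.13], [-0.01,-0.01,0.01,-0.01,0.01], [-0.24,-0.47,0.43,-0.35,0.27]] + [[0.05, 0.01, 0.01, 0.02, 0.07], [-0.27, -0.05, -0.06, -0.1, -0.38], [-0.04, -0.01, -0.01, -0.02, -0.06], [0.09, 0.02, 0.02, 0.04, 0.13], [-0.08, -0.02, -0.02, -0.03, -0.12]] + [[0.09, -0.07, 0.13, 0.11, -0.11], [-0.01, 0.01, -0.01, -0.01, 0.01], [0.03, -0.02, 0.04, 0.04, -0.04], [-0.06, 0.04, -0.08, -0.07, 0.07], [-0.00, 0.00, -0.0, -0.00, 0.0]] + [[-0.0, 0.0, 0.00, 0.0, 0.0], [-0.0, 0.0, 0.00, 0.0, 0.00], [0.00, -0.00, -0.00, -0.0, -0.0], [-0.00, 0.00, 0.00, 0.00, 0.00], [-0.00, 0.00, 0.0, 0.00, 0.0]] + [[0.00, 0.00, 0.00, -0.00, -0.0], [0.00, 0.00, 0.0, -0.00, -0.0], [0.0, 0.00, 0.0, -0.00, -0.00], [0.00, 0.0, 0.0, -0.00, -0.0], [-0.00, -0.0, -0.0, 0.00, 0.00]]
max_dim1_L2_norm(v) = 0.83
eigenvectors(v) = [[-0.06+0.00j,0.20+0.00j,-0.82+0.00j,-0.45-0.16j,-0.45+0.16j],[-0.64+0.00j,0.73+0.00j,0.20+0.00j,-0.29+0.32j,(-0.29-0.32j)],[0.33+0.00j,0.28+0.00j,(-0.08+0j),-0.19+0.25j,-0.19-0.25j],[(0.11+0j),(-0.5+0j),(0.38+0j),(0.66+0j),0.66-0.00j],[0.69+0.00j,0.32+0.00j,0.38+0.00j,(0.22+0.03j),(0.22-0.03j)]]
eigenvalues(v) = [(0.78+0j), (-0.23+0j), (0.13+0j), (-0+0.01j), (-0-0.01j)]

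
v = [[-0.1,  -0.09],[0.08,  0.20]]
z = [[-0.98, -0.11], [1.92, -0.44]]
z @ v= [[0.09,  0.07], [-0.23,  -0.26]]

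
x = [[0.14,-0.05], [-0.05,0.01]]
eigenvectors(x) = [[0.95, 0.32], [-0.32, 0.95]]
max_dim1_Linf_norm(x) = 0.14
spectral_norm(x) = 0.16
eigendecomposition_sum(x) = [[0.14, -0.05], [-0.05, 0.02]] + [[-0.00, -0.00], [-0.00, -0.01]]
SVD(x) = [[-0.95, 0.32],[0.32, 0.95]] @ diag([0.1570060973342836, 0.00700609733428363]) @ [[-0.95, 0.32],  [-0.32, -0.95]]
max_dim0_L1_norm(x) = 0.19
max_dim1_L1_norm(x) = 0.19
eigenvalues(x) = [0.16, -0.01]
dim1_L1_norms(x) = [0.19, 0.06]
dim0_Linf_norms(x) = [0.14, 0.05]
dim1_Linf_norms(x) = [0.14, 0.05]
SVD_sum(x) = [[0.14, -0.05], [-0.05, 0.02]] + [[-0.0, -0.0], [-0.0, -0.01]]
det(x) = -0.00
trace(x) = 0.15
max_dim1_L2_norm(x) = 0.15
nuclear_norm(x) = 0.16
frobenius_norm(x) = 0.16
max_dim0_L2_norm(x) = 0.15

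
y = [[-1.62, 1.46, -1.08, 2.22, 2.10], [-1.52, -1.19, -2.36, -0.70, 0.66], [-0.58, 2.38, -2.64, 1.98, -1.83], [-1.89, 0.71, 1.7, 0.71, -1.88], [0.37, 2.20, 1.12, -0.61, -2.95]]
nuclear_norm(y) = 17.04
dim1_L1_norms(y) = [8.48, 6.43, 9.41, 6.89, 7.25]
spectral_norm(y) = 5.41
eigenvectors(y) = [[-0.03+0.00j, (-0.53+0j), -0.53-0.00j, 0.38+0.03j, 0.38-0.03j], [0.51+0.00j, (0.34-0.39j), (0.34+0.39j), (0.24-0.22j), 0.24+0.22j], [(-0.22+0j), -0.12-0.37j, -0.12+0.37j, (-0.32-0.5j), -0.32+0.50j], [(-0.77+0j), -0.29-0.30j, -0.29+0.30j, -0.10+0.20j, (-0.1-0.2j)], [(0.31+0j), (-0.16-0.32j), -0.16+0.32j, -0.60+0.00j, (-0.6-0j)]]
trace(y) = -7.69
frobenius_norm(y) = 8.49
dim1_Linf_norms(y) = [2.22, 2.36, 2.64, 1.89, 2.95]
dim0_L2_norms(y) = [3.0, 3.82, 4.22, 3.2, 4.52]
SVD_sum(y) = [[0.02, -0.36, -0.14, -0.09, 0.48], [0.06, -1.03, -0.39, -0.26, 1.36], [-0.08, 1.47, 0.55, 0.37, -1.94], [-0.08, 1.39, 0.52, 0.35, -1.84], [-0.12, 2.15, 0.80, 0.54, -2.84]] + [[-1.23, 1.15, -2.24, 1.74, 0.62], [-0.54, 0.51, -0.99, 0.77, 0.27], [-1.27, 1.19, -2.32, 1.80, 0.64], [0.06, -0.06, 0.12, -0.09, -0.03], [0.36, -0.34, 0.66, -0.51, -0.18]] + [[-0.63,0.27,1.29,0.77,0.74],[0.47,-0.20,-0.96,-0.58,-0.55],[0.43,-0.18,-0.88,-0.53,-0.51],[-0.53,0.22,1.07,0.64,0.62],[0.17,-0.07,-0.34,-0.2,-0.19]] + [[0.32, 0.15, 0.0, 0.09, 0.12],[-1.43, -0.68, -0.02, -0.39, -0.54],[0.26, 0.12, 0.0, 0.07, 0.10],[-1.42, -0.68, -0.02, -0.38, -0.53],[0.11, 0.05, 0.00, 0.03, 0.04]] + [[-0.09, 0.25, -0.01, -0.29, 0.14], [-0.08, 0.21, -0.00, -0.24, 0.12], [0.08, -0.23, 0.0, 0.26, -0.12], [0.06, -0.17, 0.00, 0.19, -0.09], [-0.15, 0.41, -0.01, -0.47, 0.22]]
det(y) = 205.60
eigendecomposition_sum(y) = [[(-0.02+0j),(-0.01+0j),(0.02-0j),0.03+0.00j,(-0.03+0j)], [(0.31+0j),(0.22+0j),-0.28+0.00j,-0.49-0.00j,0.52-0.00j], [-0.13+0.00j,-0.10+0.00j,0.12-0.00j,0.21+0.00j,-0.22+0.00j], [(-0.48+0j),(-0.34+0j),0.43-0.00j,(0.75+0j),(-0.79+0j)], [0.19+0.00j,0.14+0.00j,-0.17+0.00j,-0.30-0.00j,0.31-0.00j]] + [[-0.27+1.12j, (1.18-0.04j), (-0.16+0.14j), 0.92+0.12j, (0.24+0.59j)], [(-0.65-0.9j), -0.71+0.90j, 0.00-0.21j, -0.67+0.60j, (-0.58-0.2j)], [(-0.83+0.07j), 0.30+0.80j, (-0.13-0.08j), (0.13+0.66j), -0.35+0.30j], [-0.78+0.45j, 0.66+0.65j, (-0.17-0.02j), 0.43+0.59j, (-0.21+0.45j)], [(-0.74+0.18j), 0.38+0.69j, -0.13-0.06j, (0.21+0.58j), (-0.28+0.32j)]] + [[(-0.27-1.12j), 1.18+0.04j, -0.16-0.14j, (0.92-0.12j), 0.24-0.59j], [(-0.65+0.9j), -0.71-0.90j, 0.21j, -0.67-0.60j, (-0.58+0.2j)], [-0.83-0.07j, 0.30-0.80j, -0.13+0.08j, 0.13-0.66j, -0.35-0.30j], [-0.78-0.45j, 0.66-0.65j, (-0.17+0.02j), 0.43-0.59j, (-0.21-0.45j)], [-0.74-0.18j, (0.38-0.69j), -0.13+0.06j, (0.21-0.58j), -0.28-0.32j]] + [[-0.53+0.08j, -0.44+0.42j, -0.38-1.29j, 0.17+0.74j, 0.83+0.27j], [-0.26+0.39j, 0.00+0.53j, (-1.04-0.52j), (0.57+0.33j), 0.66-0.37j], [0.60+0.59j, 0.94+0.16j, (-1.25+1.7j), 0.76-0.91j, (-0.45-1.28j)], [0.08-0.31j, (-0.13-0.34j), (0.8+0.08j), -0.45-0.07j, (-0.33+0.4j)], [(0.83-0.2j), 0.65-0.72j, 0.78+2.00j, -0.36-1.15j, -1.35-0.31j]] + [[-0.53-0.08j, -0.44-0.42j, -0.38+1.29j, (0.17-0.74j), (0.83-0.27j)],  [(-0.26-0.39j), -0.53j, -1.04+0.52j, 0.57-0.33j, (0.66+0.37j)],  [0.60-0.59j, (0.94-0.16j), -1.25-1.70j, 0.76+0.91j, -0.45+1.28j],  [(0.08+0.31j), -0.13+0.34j, 0.80-0.08j, -0.45+0.07j, -0.33-0.40j],  [(0.83+0.2j), 0.65+0.72j, (0.78-2j), -0.36+1.15j, -1.35+0.31j]]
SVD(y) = [[-0.11, -0.65, 0.60, 0.15, -0.42], [-0.33, -0.29, -0.45, -0.69, -0.36], [0.47, -0.67, -0.41, 0.13, 0.38], [0.44, 0.03, 0.50, -0.69, 0.28], [0.68, 0.19, -0.16, 0.05, -0.69]] @ diag([5.408659236978801, 5.1534787226898136, 3.0254583001253637, 2.4681274627849272, 0.9878315720185283]) @ [[-0.03,0.58,0.22,0.15,-0.77], [0.37,-0.34,0.67,-0.52,-0.19], [-0.35,0.15,0.71,0.43,0.41], [0.83,0.40,0.01,0.23,0.31], [0.22,-0.60,0.01,0.69,-0.33]]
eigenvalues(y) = [(1.39+0j), (-0.96+2.84j), (-0.96-2.84j), (-3.58+1.92j), (-3.58-1.92j)]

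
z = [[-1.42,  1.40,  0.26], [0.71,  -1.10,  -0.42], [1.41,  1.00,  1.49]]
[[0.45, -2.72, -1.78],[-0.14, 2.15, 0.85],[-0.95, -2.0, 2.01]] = z @ [[-0.65, 0.52, 0.52], [-0.38, -1.23, -1.03], [0.23, -1.01, 1.55]]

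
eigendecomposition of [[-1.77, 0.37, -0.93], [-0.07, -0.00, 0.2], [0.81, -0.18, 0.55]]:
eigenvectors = [[0.92, -0.15, -0.06], [0.11, -0.98, 0.88], [-0.38, -0.10, 0.47]]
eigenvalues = [-1.34, 0.01, 0.11]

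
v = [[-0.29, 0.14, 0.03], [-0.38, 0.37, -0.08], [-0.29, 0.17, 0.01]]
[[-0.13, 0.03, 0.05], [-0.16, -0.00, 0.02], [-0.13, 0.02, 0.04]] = v@[[0.36, -0.13, -0.4], [-0.12, -0.09, -0.42], [-0.28, 0.26, -0.26]]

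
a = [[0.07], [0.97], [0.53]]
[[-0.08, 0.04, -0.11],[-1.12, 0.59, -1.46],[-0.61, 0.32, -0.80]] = a @ [[-1.15,  0.61,  -1.5]]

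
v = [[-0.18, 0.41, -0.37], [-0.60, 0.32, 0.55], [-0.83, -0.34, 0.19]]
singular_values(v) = [1.14, 0.63, 0.5]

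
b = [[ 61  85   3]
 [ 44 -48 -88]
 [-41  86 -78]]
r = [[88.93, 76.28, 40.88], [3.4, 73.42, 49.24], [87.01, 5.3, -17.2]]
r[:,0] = [88.93, 3.4, 87.01]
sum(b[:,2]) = -163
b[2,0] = -41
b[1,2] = -88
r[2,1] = 5.3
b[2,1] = 86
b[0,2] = 3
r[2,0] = 87.01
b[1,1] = -48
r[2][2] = -17.2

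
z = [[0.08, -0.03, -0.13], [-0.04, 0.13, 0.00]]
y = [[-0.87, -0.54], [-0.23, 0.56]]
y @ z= [[-0.05, -0.04, 0.11], [-0.04, 0.08, 0.03]]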